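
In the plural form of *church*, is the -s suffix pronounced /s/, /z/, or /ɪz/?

The stem *church* ends in a sibilant (/s, z, ʃ, ʒ, tʃ, dʒ/).
The plural suffix surfaces as /ɪz/ after sibilants, /s/ after other voiceless consonants, and /z/ after other voiced sounds.
So the plural -s on *church* is pronounced /ɪz/.

/ɪz/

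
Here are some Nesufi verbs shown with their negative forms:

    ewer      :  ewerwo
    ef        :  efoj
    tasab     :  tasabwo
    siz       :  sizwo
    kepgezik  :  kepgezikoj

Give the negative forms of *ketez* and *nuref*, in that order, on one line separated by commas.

ketezwo, nurefoj

The suffix is conditioned by the final consonant: -oj when the stem ends in a voiceless consonant (*ef*, *kepgezik*); -wo when the stem ends in a voiced consonant (*ewer*, *tasab*, *siz*).
Since the final consonant of *ketez* is /z/ (voiced), it takes -wo, giving *ketezwo*.
The final consonant of *nuref* is /f/, which is voiceless, so the suffix is -oj, giving *nurefoj*.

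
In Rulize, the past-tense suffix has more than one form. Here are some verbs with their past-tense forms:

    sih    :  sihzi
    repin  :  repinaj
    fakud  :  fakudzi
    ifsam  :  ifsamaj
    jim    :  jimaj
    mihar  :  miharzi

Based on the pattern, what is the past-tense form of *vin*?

The alternation tracks the final consonant of the stem — -aj when the stem ends in a nasal (*repin*, *ifsam*, *jim*); -zi when the stem ends in a non-nasal consonant (*sih*, *fakud*, *mihar*).
*vin*: final consonant = /n/, a nasal → -aj → *vinaj*.

vinaj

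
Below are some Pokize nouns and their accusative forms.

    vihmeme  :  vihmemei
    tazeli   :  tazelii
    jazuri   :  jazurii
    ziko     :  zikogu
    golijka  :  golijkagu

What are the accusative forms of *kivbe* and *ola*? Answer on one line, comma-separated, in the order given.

The pattern is front/back vowel harmony: -i when the last vowel of the stem is a front vowel (*vihmeme*, *tazeli*, *jazuri*); -gu when the last vowel of the stem is a back vowel (*ziko*, *golijka*).
*kivbe*: last vowel = /e/, a front vowel → -i → *kivbei*.
*ola*: last vowel = /a/, a back vowel → -gu → *olagu*.

kivbei, olagu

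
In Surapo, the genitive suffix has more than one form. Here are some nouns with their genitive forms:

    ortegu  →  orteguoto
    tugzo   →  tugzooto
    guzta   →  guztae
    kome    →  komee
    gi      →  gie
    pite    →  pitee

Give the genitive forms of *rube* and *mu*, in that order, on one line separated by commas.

The suffix is conditioned by the last vowel: -oto when the last vowel of the stem is a rounded vowel (*ortegu*, *tugzo*); -e when the last vowel of the stem is an unrounded vowel (*guzta*, *kome*, *gi*, *pite*).
*rube* — last vowel /e/ (an unrounded vowel) → -e → *rubee*.
The last vowel of *mu* is /u/, which is a rounded vowel, so the suffix is -oto, giving *muoto*.

rubee, muoto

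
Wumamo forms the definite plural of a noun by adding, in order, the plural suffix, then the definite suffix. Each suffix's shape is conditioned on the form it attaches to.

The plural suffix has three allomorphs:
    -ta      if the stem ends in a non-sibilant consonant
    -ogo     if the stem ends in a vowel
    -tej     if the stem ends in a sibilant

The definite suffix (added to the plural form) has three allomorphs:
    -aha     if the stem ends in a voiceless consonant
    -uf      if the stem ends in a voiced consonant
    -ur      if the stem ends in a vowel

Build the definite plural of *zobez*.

*zobez* — final sound /z/ (a sibilant) → -tej → *zobeztej*.
The plural form *zobeztej* — final sound /j/ (a voiced consonant) → -uf → *zobeztejuf*.

zobeztejuf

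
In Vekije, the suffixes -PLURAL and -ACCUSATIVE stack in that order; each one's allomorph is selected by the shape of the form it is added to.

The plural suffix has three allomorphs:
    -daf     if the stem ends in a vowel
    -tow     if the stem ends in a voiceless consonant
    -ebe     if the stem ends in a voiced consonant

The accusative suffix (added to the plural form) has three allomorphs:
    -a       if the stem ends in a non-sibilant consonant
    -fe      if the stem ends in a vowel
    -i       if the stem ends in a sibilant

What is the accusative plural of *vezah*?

vezahtowa

The final sound of *vezah* is /h/, which is a voiceless consonant, so the plural suffix is -tow, giving *vezahtow*.
The plural form *vezahtow* — final sound /w/ (a non-sibilant consonant) → -a → *vezahtowa*.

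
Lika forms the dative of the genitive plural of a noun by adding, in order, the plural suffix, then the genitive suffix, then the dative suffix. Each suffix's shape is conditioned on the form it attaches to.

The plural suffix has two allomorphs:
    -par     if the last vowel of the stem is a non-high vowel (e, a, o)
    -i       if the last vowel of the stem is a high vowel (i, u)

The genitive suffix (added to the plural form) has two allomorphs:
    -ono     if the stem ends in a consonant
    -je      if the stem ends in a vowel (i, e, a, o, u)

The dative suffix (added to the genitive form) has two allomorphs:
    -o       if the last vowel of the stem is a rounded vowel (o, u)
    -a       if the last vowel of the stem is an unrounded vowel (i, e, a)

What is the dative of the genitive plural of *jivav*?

*jivav*: last vowel = /a/, a non-high vowel → -par → *jivavpar*.
The final sound of the plural form *jivavpar* is /r/, which is a consonant, so the genitive suffix is -ono, giving *jivavparono*.
Since the last vowel of the genitive form *jivavparono* is /o/ (a rounded vowel), it takes -o, giving *jivavparonoo*.

jivavparonoo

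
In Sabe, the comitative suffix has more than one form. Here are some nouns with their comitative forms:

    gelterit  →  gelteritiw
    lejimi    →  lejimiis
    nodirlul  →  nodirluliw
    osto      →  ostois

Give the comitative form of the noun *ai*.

The alternation tracks the final sound of the stem — -iw when the stem ends in a consonant (*gelterit*, *nodirlul*); -is when the stem ends in a vowel (*lejimi*, *osto*).
The final sound of *ai* is /i/, which is a vowel, so the suffix is -is, giving *aiis*.

aiis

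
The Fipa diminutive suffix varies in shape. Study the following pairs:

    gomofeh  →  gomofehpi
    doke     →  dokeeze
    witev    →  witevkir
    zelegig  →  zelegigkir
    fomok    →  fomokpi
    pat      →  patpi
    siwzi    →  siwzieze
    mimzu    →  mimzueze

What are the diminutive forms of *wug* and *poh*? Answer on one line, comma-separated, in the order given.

wugkir, pohpi

The alternation tracks the final sound of the stem — -pi when the stem ends in a voiceless consonant (*gomofeh*, *fomok*, *pat*); -kir when the stem ends in a voiced consonant (*witev*, *zelegig*); -eze when the stem ends in a vowel (*doke*, *siwzi*, *mimzu*).
Since the final sound of *wug* is /g/ (a voiced consonant), it takes -kir, giving *wugkir*.
Since the final sound of *poh* is /h/ (a voiceless consonant), it takes -pi, giving *pohpi*.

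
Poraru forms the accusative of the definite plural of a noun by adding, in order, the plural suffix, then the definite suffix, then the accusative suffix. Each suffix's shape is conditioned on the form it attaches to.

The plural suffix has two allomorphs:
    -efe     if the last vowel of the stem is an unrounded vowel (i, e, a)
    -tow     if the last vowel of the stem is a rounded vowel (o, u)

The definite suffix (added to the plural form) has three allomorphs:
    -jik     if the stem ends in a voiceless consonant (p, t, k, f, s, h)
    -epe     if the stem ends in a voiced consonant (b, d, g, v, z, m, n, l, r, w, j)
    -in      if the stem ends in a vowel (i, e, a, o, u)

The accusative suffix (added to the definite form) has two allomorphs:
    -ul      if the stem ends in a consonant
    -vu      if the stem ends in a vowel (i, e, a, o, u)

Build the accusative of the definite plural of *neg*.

negefeinul

Since the last vowel of *neg* is /e/ (an unrounded vowel), it takes -efe, giving *negefe*.
The plural form *negefe* — final sound /e/ (a vowel) → -in → *negefein*.
Since the final sound of the definite form *negefein* is /n/ (a consonant), it takes -ul, giving *negefeinul*.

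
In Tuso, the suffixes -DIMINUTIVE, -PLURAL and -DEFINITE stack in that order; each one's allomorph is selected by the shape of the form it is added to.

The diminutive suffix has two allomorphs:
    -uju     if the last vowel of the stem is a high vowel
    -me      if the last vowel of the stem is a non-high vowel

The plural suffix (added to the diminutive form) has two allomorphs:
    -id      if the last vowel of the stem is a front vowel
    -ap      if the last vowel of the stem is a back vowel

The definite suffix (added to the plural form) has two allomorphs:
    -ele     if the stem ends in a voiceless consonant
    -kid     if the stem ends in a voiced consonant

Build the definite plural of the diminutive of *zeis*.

zeisujuapele

*zeis*: last vowel = /i/, a high vowel → -uju → *zeisuju*.
The diminutive form *zeisuju*: last vowel = /u/, a back vowel → -ap → *zeisujuap*.
Since the final consonant of the plural form *zeisujuap* is /p/ (voiceless), it takes -ele, giving *zeisujuapele*.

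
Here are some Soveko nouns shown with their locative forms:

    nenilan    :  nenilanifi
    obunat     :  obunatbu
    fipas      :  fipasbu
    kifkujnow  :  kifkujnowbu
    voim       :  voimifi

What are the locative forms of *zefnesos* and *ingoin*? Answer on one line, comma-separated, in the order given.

Looking at the final consonant of each stem: -ifi when the stem ends in a nasal (*nenilan*, *voim*); -bu when the stem ends in a non-nasal consonant (*obunat*, *fipas*, *kifkujnow*).
*zefnesos*: final consonant = /s/, non-nasal → -bu → *zefnesosbu*.
Since the final consonant of *ingoin* is /n/ (a nasal), it takes -ifi, giving *ingoinifi*.

zefnesosbu, ingoinifi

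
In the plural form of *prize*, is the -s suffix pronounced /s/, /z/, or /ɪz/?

/ɪz/

The stem *prize* ends in a sibilant (/s, z, ʃ, ʒ, tʃ, dʒ/).
The plural suffix surfaces as /ɪz/ after sibilants, /s/ after other voiceless consonants, and /z/ after other voiced sounds.
So the plural -s on *prize* is pronounced /ɪz/.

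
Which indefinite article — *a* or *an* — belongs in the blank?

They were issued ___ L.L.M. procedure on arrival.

an

The indefinite article is chosen by the initial *sound* of the following word, not its spelling.
The initialism *L.L.M.* is read letter by letter; the first letter, L, is pronounced /ɛl/, which begins with a vowel sound.
So the article is *an*: They were issued an L.L.M. procedure on arrival.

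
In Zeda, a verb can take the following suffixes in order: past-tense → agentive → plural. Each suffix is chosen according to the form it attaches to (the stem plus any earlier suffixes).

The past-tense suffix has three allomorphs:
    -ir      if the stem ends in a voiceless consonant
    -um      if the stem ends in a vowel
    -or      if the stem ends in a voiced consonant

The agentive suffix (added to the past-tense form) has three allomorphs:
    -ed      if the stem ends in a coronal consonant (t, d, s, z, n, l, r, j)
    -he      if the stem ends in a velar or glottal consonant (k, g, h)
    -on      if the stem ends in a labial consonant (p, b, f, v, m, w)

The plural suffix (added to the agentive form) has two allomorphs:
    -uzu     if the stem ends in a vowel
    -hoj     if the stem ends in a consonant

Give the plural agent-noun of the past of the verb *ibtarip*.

ibtaripiredhoj

*ibtarip*: final sound = /p/, a voiceless consonant → -ir → *ibtaripir*.
The final consonant of the past-tense form *ibtaripir* is /r/, which is coronal, so the agentive suffix is -ed, giving *ibtaripired*.
The agentive form *ibtaripired* — final sound /d/ (a consonant) → -hoj → *ibtaripiredhoj*.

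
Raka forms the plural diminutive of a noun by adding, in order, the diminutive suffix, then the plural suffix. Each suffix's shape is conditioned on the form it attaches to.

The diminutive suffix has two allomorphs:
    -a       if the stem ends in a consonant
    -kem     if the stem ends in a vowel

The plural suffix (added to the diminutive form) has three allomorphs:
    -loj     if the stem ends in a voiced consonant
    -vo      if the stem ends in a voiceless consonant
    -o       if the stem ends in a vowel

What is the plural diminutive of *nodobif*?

Since the final sound of *nodobif* is /f/ (a consonant), it takes -a, giving *nodobifa*.
The final sound of the diminutive form *nodobifa* is /a/, which is a vowel, so the plural suffix is -o, giving *nodobifao*.

nodobifao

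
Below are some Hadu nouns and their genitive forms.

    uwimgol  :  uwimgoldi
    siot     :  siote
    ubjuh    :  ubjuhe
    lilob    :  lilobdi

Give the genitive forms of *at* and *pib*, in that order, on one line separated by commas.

ate, pibdi

The suffix is conditioned by the final consonant: -e when the stem ends in a voiceless consonant (*siot*, *ubjuh*); -di when the stem ends in a voiced consonant (*uwimgol*, *lilob*).
*at* — final consonant /t/ (voiceless) → -e → *ate*.
The final consonant of *pib* is /b/, which is voiced, so the suffix is -di, giving *pibdi*.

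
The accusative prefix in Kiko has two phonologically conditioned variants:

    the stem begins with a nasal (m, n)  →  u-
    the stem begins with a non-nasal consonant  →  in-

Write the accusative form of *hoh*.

inhoh

*hoh*: first consonant = /h/, non-nasal → in- → *inhoh*.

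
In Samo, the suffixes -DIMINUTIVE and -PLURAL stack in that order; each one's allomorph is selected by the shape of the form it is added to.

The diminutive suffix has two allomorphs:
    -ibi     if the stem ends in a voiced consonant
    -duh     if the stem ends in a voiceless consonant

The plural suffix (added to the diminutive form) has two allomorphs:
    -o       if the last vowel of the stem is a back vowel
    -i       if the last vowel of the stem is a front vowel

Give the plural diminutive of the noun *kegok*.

kegokduho

*kegok* — final consonant /k/ (voiceless) → -duh → *kegokduh*.
The diminutive form *kegokduh*: last vowel = /u/, a back vowel → -o → *kegokduho*.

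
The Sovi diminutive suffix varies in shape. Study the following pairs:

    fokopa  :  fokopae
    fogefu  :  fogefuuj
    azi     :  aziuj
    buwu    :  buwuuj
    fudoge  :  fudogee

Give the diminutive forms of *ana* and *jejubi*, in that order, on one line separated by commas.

anae, jejubiuj

Looking at the last vowel of each stem: -uj when the last vowel of the stem is a high vowel (*fogefu*, *azi*, *buwu*); -e when the last vowel of the stem is a non-high vowel (*fokopa*, *fudoge*).
*ana*: last vowel = /a/, a non-high vowel → -e → *anae*.
*jejubi*: last vowel = /i/, a high vowel → -uj → *jejubiuj*.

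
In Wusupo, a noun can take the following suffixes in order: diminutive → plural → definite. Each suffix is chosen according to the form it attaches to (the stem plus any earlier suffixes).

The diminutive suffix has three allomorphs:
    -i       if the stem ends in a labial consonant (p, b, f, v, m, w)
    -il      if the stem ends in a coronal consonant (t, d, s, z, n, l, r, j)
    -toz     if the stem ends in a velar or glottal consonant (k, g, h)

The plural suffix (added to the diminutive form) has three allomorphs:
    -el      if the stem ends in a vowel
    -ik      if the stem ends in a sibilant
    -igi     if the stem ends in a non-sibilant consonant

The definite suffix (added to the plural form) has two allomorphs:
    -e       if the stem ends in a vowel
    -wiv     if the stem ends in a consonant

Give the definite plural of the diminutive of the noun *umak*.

*umak* — final consonant /k/ (velar/glottal) → -toz → *umaktoz*.
Since the final sound of the diminutive form *umaktoz* is /z/ (a sibilant), it takes -ik, giving *umaktozik*.
The plural form *umaktozik*: final sound = /k/, a consonant → -wiv → *umaktozikwiv*.

umaktozikwiv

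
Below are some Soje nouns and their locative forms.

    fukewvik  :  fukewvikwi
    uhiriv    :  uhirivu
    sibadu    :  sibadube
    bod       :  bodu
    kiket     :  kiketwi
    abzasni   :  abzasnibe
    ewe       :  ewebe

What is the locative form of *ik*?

ikwi

Looking at the final sound of each stem: -wi when the stem ends in a voiceless consonant (*fukewvik*, *kiket*); -u when the stem ends in a voiced consonant (*uhiriv*, *bod*); -be when the stem ends in a vowel (*sibadu*, *abzasni*, *ewe*).
The final sound of *ik* is /k/, which is a voiceless consonant, so the suffix is -wi, giving *ikwi*.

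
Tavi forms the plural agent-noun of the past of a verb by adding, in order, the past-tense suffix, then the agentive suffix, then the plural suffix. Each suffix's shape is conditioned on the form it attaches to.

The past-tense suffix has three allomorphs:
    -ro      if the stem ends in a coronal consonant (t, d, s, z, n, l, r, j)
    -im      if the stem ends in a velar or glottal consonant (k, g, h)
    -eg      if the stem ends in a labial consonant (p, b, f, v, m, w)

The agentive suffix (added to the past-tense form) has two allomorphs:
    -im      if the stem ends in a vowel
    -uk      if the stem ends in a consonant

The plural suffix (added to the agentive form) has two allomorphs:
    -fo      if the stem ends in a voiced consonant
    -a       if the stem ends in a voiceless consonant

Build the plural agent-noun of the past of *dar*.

Since the final consonant of *dar* is /r/ (coronal), it takes -ro, giving *darro*.
The past-tense form *darro* — final sound /o/ (a vowel) → -im → *darroim*.
Since the final consonant of the agentive form *darroim* is /m/ (voiced), it takes -fo, giving *darroimfo*.

darroimfo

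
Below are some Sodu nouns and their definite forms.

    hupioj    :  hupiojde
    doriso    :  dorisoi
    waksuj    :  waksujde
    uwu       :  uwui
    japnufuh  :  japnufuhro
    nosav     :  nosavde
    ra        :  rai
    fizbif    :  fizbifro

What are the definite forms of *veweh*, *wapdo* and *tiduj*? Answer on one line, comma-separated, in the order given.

The alternation tracks the final sound of the stem — -ro when the stem ends in a voiceless consonant (*japnufuh*, *fizbif*); -de when the stem ends in a voiced consonant (*hupioj*, *waksuj*, *nosav*); -i when the stem ends in a vowel (*doriso*, *uwu*, *ra*).
Since the final sound of *veweh* is /h/ (a voiceless consonant), it takes -ro, giving *vewehro*.
*wapdo*: final sound = /o/, a vowel → -i → *wapdoi*.
Since the final sound of *tiduj* is /j/ (a voiced consonant), it takes -de, giving *tidujde*.

vewehro, wapdoi, tidujde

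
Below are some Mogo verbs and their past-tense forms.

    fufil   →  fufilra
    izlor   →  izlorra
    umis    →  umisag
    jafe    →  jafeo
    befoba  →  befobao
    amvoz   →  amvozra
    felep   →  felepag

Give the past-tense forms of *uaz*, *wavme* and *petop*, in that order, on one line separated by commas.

Looking at the final sound of each stem: -ag when the stem ends in a voiceless consonant (*umis*, *felep*); -ra when the stem ends in a voiced consonant (*fufil*, *izlor*, *amvoz*); -o when the stem ends in a vowel (*jafe*, *befoba*).
*uaz*: final sound = /z/, a voiced consonant → -ra → *uazra*.
Since the final sound of *wavme* is /e/ (a vowel), it takes -o, giving *wavmeo*.
The final sound of *petop* is /p/, which is a voiceless consonant, so the suffix is -ag, giving *petopag*.

uazra, wavmeo, petopag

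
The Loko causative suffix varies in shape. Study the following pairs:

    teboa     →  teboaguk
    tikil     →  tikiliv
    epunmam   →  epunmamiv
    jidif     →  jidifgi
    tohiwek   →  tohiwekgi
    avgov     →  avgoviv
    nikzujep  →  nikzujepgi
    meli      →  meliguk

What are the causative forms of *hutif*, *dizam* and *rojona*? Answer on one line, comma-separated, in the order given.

Looking at the final sound of each stem: -gi when the stem ends in a voiceless consonant (*jidif*, *tohiwek*, *nikzujep*); -iv when the stem ends in a voiced consonant (*tikil*, *epunmam*, *avgov*); -guk when the stem ends in a vowel (*teboa*, *meli*).
Since the final sound of *hutif* is /f/ (a voiceless consonant), it takes -gi, giving *hutifgi*.
*dizam*: final sound = /m/, a voiced consonant → -iv → *dizamiv*.
Since the final sound of *rojona* is /a/ (a vowel), it takes -guk, giving *rojonaguk*.

hutifgi, dizamiv, rojonaguk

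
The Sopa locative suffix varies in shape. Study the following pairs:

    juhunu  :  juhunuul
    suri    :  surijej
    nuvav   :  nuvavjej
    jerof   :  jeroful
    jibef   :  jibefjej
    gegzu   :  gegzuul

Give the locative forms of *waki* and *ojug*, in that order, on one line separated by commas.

The suffix is conditioned by the last vowel: -ul when the last vowel of the stem is a rounded vowel (*juhunu*, *jerof*, *gegzu*); -jej when the last vowel of the stem is an unrounded vowel (*suri*, *nuvav*, *jibef*).
*waki*: last vowel = /i/, an unrounded vowel → -jej → *wakijej*.
*ojug* — last vowel /u/ (a rounded vowel) → -ul → *ojugul*.

wakijej, ojugul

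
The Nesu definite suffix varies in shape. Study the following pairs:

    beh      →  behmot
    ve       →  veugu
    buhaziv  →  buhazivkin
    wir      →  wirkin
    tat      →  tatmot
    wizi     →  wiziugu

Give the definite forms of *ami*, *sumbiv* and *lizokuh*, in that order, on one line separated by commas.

amiugu, sumbivkin, lizokuhmot

The suffix is conditioned by the final sound: -mot when the stem ends in a voiceless consonant (*beh*, *tat*); -kin when the stem ends in a voiced consonant (*buhaziv*, *wir*); -ugu when the stem ends in a vowel (*ve*, *wizi*).
Since the final sound of *ami* is /i/ (a vowel), it takes -ugu, giving *amiugu*.
*sumbiv* — final sound /v/ (a voiced consonant) → -kin → *sumbivkin*.
Since the final sound of *lizokuh* is /h/ (a voiceless consonant), it takes -mot, giving *lizokuhmot*.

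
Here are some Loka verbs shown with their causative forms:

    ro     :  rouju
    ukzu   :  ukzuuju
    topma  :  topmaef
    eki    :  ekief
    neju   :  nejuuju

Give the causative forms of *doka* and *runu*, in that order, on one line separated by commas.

The pattern is rounding harmony: -uju when the last vowel of the stem is a rounded vowel (*ro*, *ukzu*, *neju*); -ef when the last vowel of the stem is an unrounded vowel (*topma*, *eki*).
Since the last vowel of *doka* is /a/ (an unrounded vowel), it takes -ef, giving *dokaef*.
*runu*: last vowel = /u/, a rounded vowel → -uju → *runuuju*.

dokaef, runuuju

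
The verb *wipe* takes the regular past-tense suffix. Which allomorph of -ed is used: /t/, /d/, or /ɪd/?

/t/

The stem *wipe* ends in a voiceless consonant other than /t/.
The -ed suffix is realized as /ɪd/ after /t, d/; as /t/ after other voiceless consonants; and as /d/ after other voiced sounds.
So -ed on *wipe* is pronounced /t/.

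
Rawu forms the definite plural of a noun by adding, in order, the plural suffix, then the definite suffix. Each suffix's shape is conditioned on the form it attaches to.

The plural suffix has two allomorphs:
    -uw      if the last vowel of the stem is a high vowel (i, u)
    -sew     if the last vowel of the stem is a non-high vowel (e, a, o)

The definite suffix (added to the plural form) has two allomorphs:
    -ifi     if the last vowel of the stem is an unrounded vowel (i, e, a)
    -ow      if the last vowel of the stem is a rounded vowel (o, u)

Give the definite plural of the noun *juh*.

juhuwow

*juh* — last vowel /u/ (a high vowel) → -uw → *juhuw*.
Since the last vowel of the plural form *juhuw* is /u/ (a rounded vowel), it takes -ow, giving *juhuwow*.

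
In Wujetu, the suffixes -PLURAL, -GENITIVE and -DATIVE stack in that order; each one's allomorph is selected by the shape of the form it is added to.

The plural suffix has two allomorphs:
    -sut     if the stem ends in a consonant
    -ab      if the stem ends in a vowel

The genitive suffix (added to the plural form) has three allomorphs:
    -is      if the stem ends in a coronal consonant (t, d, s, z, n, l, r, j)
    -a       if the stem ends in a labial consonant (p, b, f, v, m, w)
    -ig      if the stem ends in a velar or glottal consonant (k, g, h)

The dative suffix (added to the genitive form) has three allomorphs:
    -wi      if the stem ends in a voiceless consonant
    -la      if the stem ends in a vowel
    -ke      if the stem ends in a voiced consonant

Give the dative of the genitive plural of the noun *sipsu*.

sipsuabala

*sipsu*: final sound = /u/, a vowel → -ab → *sipsuab*.
The plural form *sipsuab*: final consonant = /b/, labial → -a → *sipsuaba*.
Since the final sound of the genitive form *sipsuaba* is /a/ (a vowel), it takes -la, giving *sipsuabala*.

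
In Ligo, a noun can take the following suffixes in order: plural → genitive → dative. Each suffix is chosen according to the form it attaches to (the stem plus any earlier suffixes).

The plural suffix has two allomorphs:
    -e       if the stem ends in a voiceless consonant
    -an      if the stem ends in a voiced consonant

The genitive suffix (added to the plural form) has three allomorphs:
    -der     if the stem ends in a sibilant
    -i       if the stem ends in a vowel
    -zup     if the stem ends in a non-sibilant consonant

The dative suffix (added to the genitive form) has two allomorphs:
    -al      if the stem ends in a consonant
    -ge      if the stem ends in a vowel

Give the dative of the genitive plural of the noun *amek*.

amekeige

Since the final consonant of *amek* is /k/ (voiceless), it takes -e, giving *ameke*.
Since the final sound of the plural form *ameke* is /e/ (a vowel), it takes -i, giving *amekei*.
The final sound of the genitive form *amekei* is /i/, which is a vowel, so the dative suffix is -ge, giving *amekeige*.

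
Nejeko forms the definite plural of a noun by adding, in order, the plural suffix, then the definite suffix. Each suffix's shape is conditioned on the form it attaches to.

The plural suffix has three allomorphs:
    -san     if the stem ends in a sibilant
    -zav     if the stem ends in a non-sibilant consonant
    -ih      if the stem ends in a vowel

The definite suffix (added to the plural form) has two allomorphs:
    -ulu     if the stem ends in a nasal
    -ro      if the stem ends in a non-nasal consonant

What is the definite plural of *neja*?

nejaihro

The final sound of *neja* is /a/, which is a vowel, so the plural suffix is -ih, giving *nejaih*.
The plural form *nejaih*: final consonant = /h/, non-nasal → -ro → *nejaihro*.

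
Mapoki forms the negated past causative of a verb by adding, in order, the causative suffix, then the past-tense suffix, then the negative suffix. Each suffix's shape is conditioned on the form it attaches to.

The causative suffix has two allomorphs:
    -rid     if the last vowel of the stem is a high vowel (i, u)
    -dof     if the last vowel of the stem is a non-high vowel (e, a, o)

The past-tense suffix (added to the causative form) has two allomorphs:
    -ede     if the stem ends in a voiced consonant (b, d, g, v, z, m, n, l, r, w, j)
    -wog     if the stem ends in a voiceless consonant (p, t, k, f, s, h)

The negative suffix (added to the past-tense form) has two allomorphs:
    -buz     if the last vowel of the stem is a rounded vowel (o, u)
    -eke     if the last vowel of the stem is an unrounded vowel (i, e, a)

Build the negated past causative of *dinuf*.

*dinuf*: last vowel = /u/, a high vowel → -rid → *dinufrid*.
The final consonant of the causative form *dinufrid* is /d/, which is voiced, so the past-tense suffix is -ede, giving *dinufridede*.
The past-tense form *dinufridede* — last vowel /e/ (an unrounded vowel) → -eke → *dinufridedeeke*.

dinufridedeeke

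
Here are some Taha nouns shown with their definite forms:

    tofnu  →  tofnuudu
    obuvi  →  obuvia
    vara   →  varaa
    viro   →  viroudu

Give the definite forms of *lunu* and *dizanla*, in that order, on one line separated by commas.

The alternation tracks the last vowel of the stem — -udu when the last vowel of the stem is a rounded vowel (*tofnu*, *viro*); -a when the last vowel of the stem is an unrounded vowel (*obuvi*, *vara*).
Since the last vowel of *lunu* is /u/ (a rounded vowel), it takes -udu, giving *lunuudu*.
Since the last vowel of *dizanla* is /a/ (an unrounded vowel), it takes -a, giving *dizanlaa*.

lunuudu, dizanlaa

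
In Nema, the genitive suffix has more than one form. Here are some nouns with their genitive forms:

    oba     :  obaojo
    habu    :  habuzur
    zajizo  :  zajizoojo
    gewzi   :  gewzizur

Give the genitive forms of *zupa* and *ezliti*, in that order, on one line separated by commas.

The suffix is conditioned by the last vowel: -zur when the last vowel of the stem is a high vowel (*habu*, *gewzi*); -ojo when the last vowel of the stem is a non-high vowel (*oba*, *zajizo*).
*zupa*: last vowel = /a/, a non-high vowel → -ojo → *zupaojo*.
The last vowel of *ezliti* is /i/, which is a high vowel, so the suffix is -zur, giving *ezlitizur*.

zupaojo, ezlitizur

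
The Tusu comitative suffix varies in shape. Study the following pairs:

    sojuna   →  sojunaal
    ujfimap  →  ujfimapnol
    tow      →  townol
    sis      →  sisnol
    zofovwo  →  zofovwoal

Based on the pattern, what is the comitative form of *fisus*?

fisusnol

The suffix is conditioned by the final sound: -nol when the stem ends in a consonant (*ujfimap*, *tow*, *sis*); -al when the stem ends in a vowel (*sojuna*, *zofovwo*).
*fisus* — final sound /s/ (a consonant) → -nol → *fisusnol*.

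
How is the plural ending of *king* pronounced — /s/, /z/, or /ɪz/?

/z/

The stem *king* ends in a voiced non-sibilant sound.
The plural suffix surfaces as /ɪz/ after sibilants, /s/ after other voiceless consonants, and /z/ after other voiced sounds.
So the plural -s on *king* is pronounced /z/.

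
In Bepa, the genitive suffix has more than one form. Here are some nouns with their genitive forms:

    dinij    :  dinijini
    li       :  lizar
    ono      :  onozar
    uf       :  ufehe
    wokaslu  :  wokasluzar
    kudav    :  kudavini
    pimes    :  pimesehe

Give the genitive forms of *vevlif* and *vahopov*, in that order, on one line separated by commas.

vevlifehe, vahopovini

The alternation tracks the final sound of the stem — -ehe when the stem ends in a voiceless consonant (*uf*, *pimes*); -ini when the stem ends in a voiced consonant (*dinij*, *kudav*); -zar when the stem ends in a vowel (*li*, *ono*, *wokaslu*).
Since the final sound of *vevlif* is /f/ (a voiceless consonant), it takes -ehe, giving *vevlifehe*.
*vahopov*: final sound = /v/, a voiced consonant → -ini → *vahopovini*.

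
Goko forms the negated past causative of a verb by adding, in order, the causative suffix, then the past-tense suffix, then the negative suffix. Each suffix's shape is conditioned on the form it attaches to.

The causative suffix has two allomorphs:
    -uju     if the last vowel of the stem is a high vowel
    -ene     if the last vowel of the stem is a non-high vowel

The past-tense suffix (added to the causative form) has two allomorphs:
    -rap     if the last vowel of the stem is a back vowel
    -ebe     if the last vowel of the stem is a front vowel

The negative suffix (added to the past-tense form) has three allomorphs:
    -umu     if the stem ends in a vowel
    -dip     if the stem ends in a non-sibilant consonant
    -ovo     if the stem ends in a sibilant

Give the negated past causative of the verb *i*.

iujurapdip

*i*: last vowel = /i/, a high vowel → -uju → *iuju*.
The causative form *iuju* — last vowel /u/ (a back vowel) → -rap → *iujurap*.
The past-tense form *iujurap* — final sound /p/ (a non-sibilant consonant) → -dip → *iujurapdip*.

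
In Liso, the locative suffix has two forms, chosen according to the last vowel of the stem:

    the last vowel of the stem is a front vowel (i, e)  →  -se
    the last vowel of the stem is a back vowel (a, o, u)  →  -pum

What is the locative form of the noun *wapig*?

wapigse

Since the last vowel of *wapig* is /i/ (a front vowel), it takes -se, giving *wapigse*.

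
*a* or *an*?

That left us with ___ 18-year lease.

an

The indefinite article is chosen by the initial *sound* of the following word, not its spelling.
The number *18* is spoken "eighteen", beginning with /ˌeɪˈtiːn/ — a vowel sound.
So the article is *an*: That left us with an 18-year lease.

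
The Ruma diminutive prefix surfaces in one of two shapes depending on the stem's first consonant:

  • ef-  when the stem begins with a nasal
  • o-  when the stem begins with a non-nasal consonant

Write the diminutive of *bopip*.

*bopip*: first consonant = /b/, non-nasal → o- → *obopip*.

obopip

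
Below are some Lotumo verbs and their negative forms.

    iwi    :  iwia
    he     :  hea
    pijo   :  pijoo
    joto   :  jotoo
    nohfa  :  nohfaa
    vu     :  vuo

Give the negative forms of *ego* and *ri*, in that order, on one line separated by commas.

egoo, ria

The suffix is conditioned by the last vowel: -o when the last vowel of the stem is a rounded vowel (*pijo*, *joto*, *vu*); -a when the last vowel of the stem is an unrounded vowel (*iwi*, *he*, *nohfa*).
*ego* — last vowel /o/ (a rounded vowel) → -o → *egoo*.
*ri*: last vowel = /i/, an unrounded vowel → -a → *ria*.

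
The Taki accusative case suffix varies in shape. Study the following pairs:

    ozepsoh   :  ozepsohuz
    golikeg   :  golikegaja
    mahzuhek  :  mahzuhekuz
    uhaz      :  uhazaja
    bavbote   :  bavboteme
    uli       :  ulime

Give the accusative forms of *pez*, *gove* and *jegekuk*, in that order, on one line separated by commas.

pezaja, goveme, jegekukuz

The suffix is conditioned by the final sound: -uz when the stem ends in a voiceless consonant (*ozepsoh*, *mahzuhek*); -aja when the stem ends in a voiced consonant (*golikeg*, *uhaz*); -me when the stem ends in a vowel (*bavbote*, *uli*).
*pez* — final sound /z/ (a voiced consonant) → -aja → *pezaja*.
*gove*: final sound = /e/, a vowel → -me → *goveme*.
The final sound of *jegekuk* is /k/, which is a voiceless consonant, so the suffix is -uz, giving *jegekukuz*.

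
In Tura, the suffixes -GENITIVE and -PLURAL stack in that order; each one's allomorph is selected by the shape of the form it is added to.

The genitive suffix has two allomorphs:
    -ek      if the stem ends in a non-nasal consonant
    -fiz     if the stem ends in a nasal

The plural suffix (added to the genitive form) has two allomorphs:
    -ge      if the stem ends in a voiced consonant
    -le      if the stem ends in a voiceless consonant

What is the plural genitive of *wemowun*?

The final consonant of *wemowun* is /n/, which is a nasal, so the genitive suffix is -fiz, giving *wemowunfiz*.
Since the final consonant of the genitive form *wemowunfiz* is /z/ (voiced), it takes -ge, giving *wemowunfizge*.

wemowunfizge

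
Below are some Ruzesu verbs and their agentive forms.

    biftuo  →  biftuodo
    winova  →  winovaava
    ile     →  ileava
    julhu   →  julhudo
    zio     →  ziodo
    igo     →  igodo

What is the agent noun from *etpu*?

The suffix is conditioned by the last vowel: -do when the last vowel of the stem is a rounded vowel (*biftuo*, *julhu*, *zio*, *igo*); -ava when the last vowel of the stem is an unrounded vowel (*winova*, *ile*).
The last vowel of *etpu* is /u/, which is a rounded vowel, so the suffix is -do, giving *etpudo*.

etpudo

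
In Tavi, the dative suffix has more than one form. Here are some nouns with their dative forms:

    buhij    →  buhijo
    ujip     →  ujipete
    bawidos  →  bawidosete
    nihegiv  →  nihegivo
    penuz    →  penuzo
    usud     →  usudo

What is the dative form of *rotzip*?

rotzipete

Looking at the final consonant of each stem: -ete when the stem ends in a voiceless consonant (*ujip*, *bawidos*); -o when the stem ends in a voiced consonant (*buhij*, *nihegiv*, *penuz*, *usud*).
*rotzip*: final consonant = /p/, voiceless → -ete → *rotzipete*.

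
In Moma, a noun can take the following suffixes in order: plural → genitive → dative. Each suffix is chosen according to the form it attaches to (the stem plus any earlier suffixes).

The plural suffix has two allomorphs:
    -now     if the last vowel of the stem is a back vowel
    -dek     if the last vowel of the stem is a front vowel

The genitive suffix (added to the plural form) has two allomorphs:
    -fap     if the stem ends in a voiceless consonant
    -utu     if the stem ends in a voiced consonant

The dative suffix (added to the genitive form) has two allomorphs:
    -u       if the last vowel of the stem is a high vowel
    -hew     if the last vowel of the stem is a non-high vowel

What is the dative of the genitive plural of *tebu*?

tebunowutuu

The last vowel of *tebu* is /u/, which is a back vowel, so the plural suffix is -now, giving *tebunow*.
The plural form *tebunow* — final consonant /w/ (voiced) → -utu → *tebunowutu*.
The genitive form *tebunowutu*: last vowel = /u/, a high vowel → -u → *tebunowutuu*.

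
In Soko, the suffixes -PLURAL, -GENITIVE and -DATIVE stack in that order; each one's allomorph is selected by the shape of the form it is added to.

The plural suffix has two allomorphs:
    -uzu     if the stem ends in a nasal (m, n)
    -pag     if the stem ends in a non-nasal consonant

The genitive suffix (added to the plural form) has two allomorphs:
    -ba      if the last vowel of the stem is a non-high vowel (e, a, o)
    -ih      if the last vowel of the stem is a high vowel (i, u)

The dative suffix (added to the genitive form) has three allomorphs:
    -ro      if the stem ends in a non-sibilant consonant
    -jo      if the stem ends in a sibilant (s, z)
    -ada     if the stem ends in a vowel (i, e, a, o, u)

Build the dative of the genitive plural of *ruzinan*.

*ruzinan* — final consonant /n/ (a nasal) → -uzu → *ruzinanuzu*.
Since the last vowel of the plural form *ruzinanuzu* is /u/ (a high vowel), it takes -ih, giving *ruzinanuzuih*.
The final sound of the genitive form *ruzinanuzuih* is /h/, which is a non-sibilant consonant, so the dative suffix is -ro, giving *ruzinanuzuihro*.

ruzinanuzuihro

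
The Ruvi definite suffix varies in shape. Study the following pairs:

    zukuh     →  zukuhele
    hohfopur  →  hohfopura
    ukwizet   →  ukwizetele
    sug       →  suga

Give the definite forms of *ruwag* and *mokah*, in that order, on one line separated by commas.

ruwaga, mokahele

The suffix is conditioned by the final consonant: -ele when the stem ends in a voiceless consonant (*zukuh*, *ukwizet*); -a when the stem ends in a voiced consonant (*hohfopur*, *sug*).
The final consonant of *ruwag* is /g/, which is voiced, so the suffix is -a, giving *ruwaga*.
*mokah* — final consonant /h/ (voiceless) → -ele → *mokahele*.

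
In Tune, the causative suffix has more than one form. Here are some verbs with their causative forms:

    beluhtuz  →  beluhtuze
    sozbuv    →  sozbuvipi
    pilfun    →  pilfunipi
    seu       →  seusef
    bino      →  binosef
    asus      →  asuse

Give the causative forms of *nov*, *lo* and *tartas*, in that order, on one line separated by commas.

novipi, losef, tartase

The pattern is sibilance of the final sound: -e when the stem ends in a sibilant (*beluhtuz*, *asus*); -ipi when the stem ends in a non-sibilant consonant (*sozbuv*, *pilfun*); -sef when the stem ends in a vowel (*seu*, *bino*).
Since the final sound of *nov* is /v/ (a non-sibilant consonant), it takes -ipi, giving *novipi*.
*lo*: final sound = /o/, a vowel → -sef → *losef*.
Since the final sound of *tartas* is /s/ (a sibilant), it takes -e, giving *tartase*.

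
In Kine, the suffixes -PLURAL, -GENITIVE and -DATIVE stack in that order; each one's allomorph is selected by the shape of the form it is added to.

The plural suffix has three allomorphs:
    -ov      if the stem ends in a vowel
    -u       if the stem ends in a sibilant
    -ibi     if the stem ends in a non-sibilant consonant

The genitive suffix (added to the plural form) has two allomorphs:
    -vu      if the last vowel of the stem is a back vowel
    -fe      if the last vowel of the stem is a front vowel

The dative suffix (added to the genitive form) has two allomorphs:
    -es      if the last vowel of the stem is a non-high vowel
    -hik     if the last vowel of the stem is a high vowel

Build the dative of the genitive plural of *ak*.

Since the final sound of *ak* is /k/ (a non-sibilant consonant), it takes -ibi, giving *akibi*.
Since the last vowel of the plural form *akibi* is /i/ (a front vowel), it takes -fe, giving *akibife*.
The genitive form *akibife* — last vowel /e/ (a non-high vowel) → -es → *akibifees*.

akibifees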